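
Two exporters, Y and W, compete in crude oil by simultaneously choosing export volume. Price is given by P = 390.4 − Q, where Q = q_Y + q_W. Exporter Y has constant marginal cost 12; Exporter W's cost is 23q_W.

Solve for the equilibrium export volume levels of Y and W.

Exporter Y's profit: π = q_Y(390.4 − (q_Y + q_W)) − 12q_Y.
∂π/∂q_Y = 378.4 − 2q_Y − q_W = 0, so q_Y = 189.2 − 0.5q_W.
By the same steps for W: q_W = 183.7 − 0.5q_Y.
Substituting the second reaction function into the first: q_Y = 189.2 − 0.5(183.7 − 0.5q_Y), which gives 0.75q_Y = 97.35 ⇒ q_Y = 129.8.
Then q_W = 183.7 − 0.5·129.8 = 118.8.

129.8, 118.8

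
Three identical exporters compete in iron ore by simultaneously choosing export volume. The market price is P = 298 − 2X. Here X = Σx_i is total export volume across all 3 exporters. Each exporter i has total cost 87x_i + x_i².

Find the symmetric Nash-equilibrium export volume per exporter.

A representative exporter's profit is π_i = x_i(298 − 2X) − 87x_i − x_i², with X = x_i + Σ_{j≠i} x_j.
First-order condition: 211 − 6x_i − 2Σ_{j≠i} x_j = 0.
With identical exporters, set every x_j = x: then 211 − 6x − 4x = 0, i.e. x = 211/10 = 21.1.

21.1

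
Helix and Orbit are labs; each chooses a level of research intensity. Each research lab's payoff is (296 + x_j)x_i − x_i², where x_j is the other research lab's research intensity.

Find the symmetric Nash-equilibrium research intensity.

296

Helix's payoff is (296 + x_O)x_H − x_H².
∂π/∂x_H = 296 + x_O − 2x_H = 0, so x_H = 148 + 0.5x_O.
By symmetry x_O = x_H; substituting into the reaction function, 0.5x_H = 148 and x_H = 296.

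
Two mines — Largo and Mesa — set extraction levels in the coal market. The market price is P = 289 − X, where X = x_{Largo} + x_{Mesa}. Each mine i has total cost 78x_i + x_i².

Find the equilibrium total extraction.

Mine Largo's profit: π = x_{Largo}(289 − (x_{Largo} + x_{Mesa})) − 78x_{Largo} − x_{Largo}².
∂π/∂x_{Largo} = 211 − 4x_{Largo} − x_{Mesa} = 0, so x_{Largo} = 52.75 − 0.25x_{Mesa}.
By symmetry x_{Mesa} = x_{Largo}; substituting into the reaction function, 1.25x_{Largo} = 52.75 and x_{Largo} = 42.2.
Total extraction: 42.2 + 42.2 = 84.4.

84.4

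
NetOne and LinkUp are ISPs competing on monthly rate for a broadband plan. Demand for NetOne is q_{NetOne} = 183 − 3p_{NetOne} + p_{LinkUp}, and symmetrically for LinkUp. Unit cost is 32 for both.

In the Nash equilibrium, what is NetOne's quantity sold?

NetOne's profit: π = (p_{NetOne} − 32)(183 − 3p_{NetOne} + p_{LinkUp}).
∂π/∂p_{NetOne} = 279 − 6p_{NetOne} + p_{LinkUp} = 0 ⇒ p_{NetOne} = 46.5 + (1/6)p_{LinkUp}.
By symmetry p_{LinkUp} = p_{NetOne}; substituting into the reaction function, (5/6)p_{NetOne} = 46.5 and p_{NetOne} = 55.8.
q_{NetOne} = 183 − 3·55.8 + 55.8 = 71.4.

71.4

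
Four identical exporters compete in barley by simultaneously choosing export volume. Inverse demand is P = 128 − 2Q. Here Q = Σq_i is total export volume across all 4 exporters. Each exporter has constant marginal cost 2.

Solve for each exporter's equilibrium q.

12.6

A representative exporter's profit is π_i = q_i(128 − 2Q) − 2q_i, with Q = q_i + Σ_{j≠i} q_j.
First-order condition: 126 − 4q_i − 2Σ_{j≠i} q_j = 0.
In a symmetric equilibrium every exporter chooses the same q, so Σ_{j≠i} q_j = 3q. The condition becomes 126 − 10q = 0, giving q = 126/10 = 12.6.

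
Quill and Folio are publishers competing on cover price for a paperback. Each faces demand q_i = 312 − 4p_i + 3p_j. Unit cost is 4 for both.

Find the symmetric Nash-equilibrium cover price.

Quill's profit: π = (p_{Quill} − 4)(312 − 4p_{Quill} + 3p_{Folio}).
∂π/∂p_{Quill} = 328 − 8p_{Quill} + 3p_{Folio} = 0 ⇒ p_{Quill} = 41 + 0.375p_{Folio}.
By symmetry p_{Folio} = p_{Quill}; substituting into the reaction function, 0.625p_{Quill} = 41 and p_{Quill} = 65.6.

65.6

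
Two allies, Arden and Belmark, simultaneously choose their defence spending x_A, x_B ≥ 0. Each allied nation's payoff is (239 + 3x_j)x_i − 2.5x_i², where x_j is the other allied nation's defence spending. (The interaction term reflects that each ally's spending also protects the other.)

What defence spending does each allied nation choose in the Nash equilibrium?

119.5

Arden's payoff is (239 + 3x_B)x_A − 2.5x_A².
∂π/∂x_A = 239 + 3x_B − 5x_A = 0, so x_A = 47.8 + 0.6x_B.
By symmetry x_B = x_A; substituting into the reaction function, 0.4x_A = 47.8 and x_A = 119.5.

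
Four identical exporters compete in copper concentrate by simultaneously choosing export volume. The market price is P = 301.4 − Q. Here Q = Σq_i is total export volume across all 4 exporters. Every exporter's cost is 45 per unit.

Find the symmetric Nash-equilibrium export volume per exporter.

51.28

A representative exporter's profit is π_i = q_i(301.4 − Q) − 45q_i, with Q = q_i + Σ_{j≠i} q_j.
First-order condition: 256.4 − 2q_i − Σ_{j≠i} q_j = 0.
Imposing symmetry (q_j = q for all j) turns Σ_{j≠i} q_j into 3q, so 256.4 = 5q and q = 51.28.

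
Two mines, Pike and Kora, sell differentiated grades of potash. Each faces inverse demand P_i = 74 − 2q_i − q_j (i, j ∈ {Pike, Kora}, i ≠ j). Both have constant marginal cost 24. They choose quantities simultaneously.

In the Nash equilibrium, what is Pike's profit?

Mine Pike's profit: π = q_{Pike}(74 − 2q_{Pike} − q_{Kora}) − 24q_{Pike}.
∂π/∂q_{Pike} = 50 − 4q_{Pike} − q_{Kora} = 0 ⇒ q_{Pike} = 12.5 − 0.25q_{Kora}.
By symmetry q_{Kora} = q_{Pike}; substituting into the reaction function, 1.25q_{Pike} = 12.5 and q_{Pike} = 10.
P_{Pike} = 74 − 2·10 − 10 = 44.
Profit = (44 − 24)·10 = 200.

200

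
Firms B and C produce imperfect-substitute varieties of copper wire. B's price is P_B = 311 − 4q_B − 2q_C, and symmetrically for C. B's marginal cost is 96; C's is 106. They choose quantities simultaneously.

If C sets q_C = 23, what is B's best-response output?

21.125

Firm B's profit: π = q_B(311 − 4q_B − 2q_C) − 96q_B.
∂π/∂q_B = 215 − 8q_B − 2q_C = 0 ⇒ q_B = 26.875 − 0.25q_C.
At q_C = 23: q_B = 26.875 − 0.25·23 = 21.125.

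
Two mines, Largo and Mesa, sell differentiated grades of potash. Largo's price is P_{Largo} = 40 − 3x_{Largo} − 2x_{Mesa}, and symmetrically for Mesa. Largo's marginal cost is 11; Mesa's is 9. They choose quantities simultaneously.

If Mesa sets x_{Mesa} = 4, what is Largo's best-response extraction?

3.5

Mine Largo's profit: π = x_{Largo}(40 − 3x_{Largo} − 2x_{Mesa}) − 11x_{Largo}.
∂π/∂x_{Largo} = 29 − 6x_{Largo} − 2x_{Mesa} = 0 ⇒ x_{Largo} = 29/6 − (1/3)x_{Mesa}.
At x_{Mesa} = 4: x_{Largo} = 29/6 − (1/3)·4 = 3.5.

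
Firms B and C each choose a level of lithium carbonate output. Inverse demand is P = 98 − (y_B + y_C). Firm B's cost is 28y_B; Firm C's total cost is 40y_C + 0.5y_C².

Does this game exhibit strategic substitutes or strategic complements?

Firm B's profit: π = y_B(98 − (y_B + y_C)) − 28y_B.
∂π/∂y_B = 70 − 2y_B − y_C = 0, so y_B = 35 − 0.5y_C.
The best-response slope dy_B/dy_C = −0.5 < 0: the reaction function is downward-sloping, so the choices are strategic substitutes.

strategic substitutes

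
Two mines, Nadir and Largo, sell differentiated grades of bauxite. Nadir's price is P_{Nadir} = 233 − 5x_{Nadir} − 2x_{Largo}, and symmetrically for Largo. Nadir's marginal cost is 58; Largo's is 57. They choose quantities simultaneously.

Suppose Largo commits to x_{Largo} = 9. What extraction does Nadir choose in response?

15.7

Mine Nadir's profit: π = x_{Nadir}(233 − 5x_{Nadir} − 2x_{Largo}) − 58x_{Nadir}.
∂π/∂x_{Nadir} = 175 − 10x_{Nadir} − 2x_{Largo} = 0 ⇒ x_{Nadir} = 17.5 − 0.2x_{Largo}.
At x_{Largo} = 9: x_{Nadir} = 17.5 − 0.2·9 = 15.7.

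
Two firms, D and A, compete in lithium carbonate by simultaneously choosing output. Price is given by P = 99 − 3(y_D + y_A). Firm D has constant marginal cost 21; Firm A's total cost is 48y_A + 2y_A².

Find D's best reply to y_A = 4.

Firm D's profit: π = y_D(99 − 3(y_D + y_A)) − 21y_D.
∂π/∂y_D = 78 − 6y_D − 3y_A = 0, so y_D = 13 − 0.5y_A.
At y_A = 4: y_D = 13 − 0.5·4 = 11.

11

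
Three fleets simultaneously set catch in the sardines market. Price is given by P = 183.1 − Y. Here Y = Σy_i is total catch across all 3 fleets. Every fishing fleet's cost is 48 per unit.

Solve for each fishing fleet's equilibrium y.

A representative fishing fleet's profit is π_i = y_i(183.1 − Y) − 48y_i, with Y = y_i + Σ_{j≠i} y_j.
First-order condition: 135.1 − 2y_i − Σ_{j≠i} y_j = 0.
With identical fishing fleets, set every y_j = y: then 135.1 − 2y − 2y = 0, i.e. y = 135.1/4 = 33.775.

33.775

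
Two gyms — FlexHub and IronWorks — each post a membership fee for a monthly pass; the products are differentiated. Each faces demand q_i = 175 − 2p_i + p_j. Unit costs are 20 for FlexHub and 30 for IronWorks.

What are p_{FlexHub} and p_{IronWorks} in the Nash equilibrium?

FlexHub's profit: π = (p_{FlexHub} − 20)(175 − 2p_{FlexHub} + p_{IronWorks}).
∂π/∂p_{FlexHub} = 215 − 4p_{FlexHub} + p_{IronWorks} = 0 ⇒ p_{FlexHub} = 53.75 + 0.25p_{IronWorks}.
Similarly p_{IronWorks} = 58.75 + 0.25p_{FlexHub}.
Substituting the second reaction function into the first: p_{FlexHub} = 53.75 + 0.25(58.75 + 0.25p_{FlexHub}), which gives 0.9375p_{FlexHub} = 68.4375 ⇒ p_{FlexHub} = 73.
Then p_{IronWorks} = 58.75 + 0.25·73 = 77.

73, 77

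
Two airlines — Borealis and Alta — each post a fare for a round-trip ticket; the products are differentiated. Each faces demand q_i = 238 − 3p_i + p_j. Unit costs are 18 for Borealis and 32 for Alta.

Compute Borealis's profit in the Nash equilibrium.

5191.68

Borealis's profit: π = (p_{Borealis} − 18)(238 − 3p_{Borealis} + p_{Alta}).
∂π/∂p_{Borealis} = 292 − 6p_{Borealis} + p_{Alta} = 0 ⇒ p_{Borealis} = 146/3 + (1/6)p_{Alta}.
Similarly p_{Alta} = 167/3 + (1/6)p_{Borealis}.
Plugging p_{Alta} into Borealis's best response: p_{Borealis} = 146/3 + (1/6)(167/3 + (1/6)p_{Borealis}) ⇒ (35/36)p_{Borealis} = 1043/18, so p_{Borealis} = 59.6.
Then p_{Alta} = 167/3 + (1/6)·59.6 = 65.6.
q_{Borealis} = 238 − 3·59.6 + 65.6 = 124.8.
Profit = (59.6 − 18)·124.8 = 5191.68.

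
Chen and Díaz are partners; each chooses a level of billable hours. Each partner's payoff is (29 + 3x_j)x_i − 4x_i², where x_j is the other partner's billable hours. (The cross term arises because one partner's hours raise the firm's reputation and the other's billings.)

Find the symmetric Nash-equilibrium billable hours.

Chen's payoff is (29 + 3x_D)x_C − 4x_C².
∂π/∂x_C = 29 + 3x_D − 8x_C = 0, so x_C = 3.625 + 0.375x_D.
The game is symmetric, so in equilibrium x_D = x_C: the reaction function gives 0.625x_C = 3.625, hence x_C = 5.8.

5.8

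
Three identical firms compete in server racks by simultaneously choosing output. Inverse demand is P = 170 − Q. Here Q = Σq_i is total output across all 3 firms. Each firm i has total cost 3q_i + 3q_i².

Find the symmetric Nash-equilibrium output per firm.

16.7

A representative firm's profit is π_i = q_i(170 − Q) − 3q_i − 3q_i², with Q = q_i + Σ_{j≠i} q_j.
First-order condition: 167 − 8q_i − Σ_{j≠i} q_j = 0.
With identical firms, set every q_j = q: then 167 − 8q − 2q = 0, i.e. q = 167/10 = 16.7.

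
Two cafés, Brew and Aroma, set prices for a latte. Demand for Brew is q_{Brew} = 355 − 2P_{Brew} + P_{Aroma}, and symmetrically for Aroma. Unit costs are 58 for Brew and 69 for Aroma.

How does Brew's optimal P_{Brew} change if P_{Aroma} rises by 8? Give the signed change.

Brew's profit: π = (P_{Brew} − 58)(355 − 2P_{Brew} + P_{Aroma}).
∂π/∂P_{Brew} = 471 − 4P_{Brew} + P_{Aroma} = 0 ⇒ P_{Brew} = 117.75 + 0.25P_{Aroma}.
The reaction-function slope is 0.25, so an 8-unit rise in P_{Aroma} moves P_{Brew} by 0.25 × 8 = 2. Brew's best response rises — the actions are strategic complements.

2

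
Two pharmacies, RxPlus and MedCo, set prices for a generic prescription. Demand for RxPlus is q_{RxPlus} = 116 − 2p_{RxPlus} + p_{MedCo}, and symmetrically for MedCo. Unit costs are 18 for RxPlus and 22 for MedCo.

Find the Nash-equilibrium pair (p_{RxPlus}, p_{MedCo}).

51.2, 52.8

RxPlus's profit: π = (p_{RxPlus} − 18)(116 − 2p_{RxPlus} + p_{MedCo}).
∂π/∂p_{RxPlus} = 152 − 4p_{RxPlus} + p_{MedCo} = 0 ⇒ p_{RxPlus} = 38 + 0.25p_{MedCo}.
Similarly p_{MedCo} = 40 + 0.25p_{RxPlus}.
Substituting the second reaction function into the first: p_{RxPlus} = 38 + 0.25(40 + 0.25p_{RxPlus}), which gives 0.9375p_{RxPlus} = 48 ⇒ p_{RxPlus} = 51.2.
Then p_{MedCo} = 40 + 0.25·51.2 = 52.8.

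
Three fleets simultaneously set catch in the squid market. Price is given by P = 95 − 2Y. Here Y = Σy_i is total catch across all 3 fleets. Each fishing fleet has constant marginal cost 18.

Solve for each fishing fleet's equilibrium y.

9.625

A representative fishing fleet's profit is π_i = y_i(95 − 2Y) − 18y_i, with Y = y_i + Σ_{j≠i} y_j.
First-order condition: 77 − 4y_i − 2Σ_{j≠i} y_j = 0.
In a symmetric equilibrium every fishing fleet chooses the same y, so Σ_{j≠i} y_j = 2y. The condition becomes 77 − 8y = 0, giving y = 77/8 = 9.625.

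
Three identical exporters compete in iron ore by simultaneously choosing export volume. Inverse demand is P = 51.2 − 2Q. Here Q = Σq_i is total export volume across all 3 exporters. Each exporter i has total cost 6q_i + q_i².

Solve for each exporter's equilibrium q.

4.52

A representative exporter's profit is π_i = q_i(51.2 − 2Q) − 6q_i − q_i², with Q = q_i + Σ_{j≠i} q_j.
First-order condition: 45.2 − 6q_i − 2Σ_{j≠i} q_j = 0.
In a symmetric equilibrium every exporter chooses the same q, so Σ_{j≠i} q_j = 2q. The condition becomes 45.2 − 10q = 0, giving q = 45.2/10 = 4.52.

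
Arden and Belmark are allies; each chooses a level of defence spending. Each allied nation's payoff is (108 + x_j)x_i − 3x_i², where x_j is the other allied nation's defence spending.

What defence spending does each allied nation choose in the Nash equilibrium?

21.6

Arden's payoff is (108 + x_B)x_A − 3x_A².
∂π/∂x_A = 108 + x_B − 6x_A = 0, so x_A = 18 + (1/6)x_B.
The game is symmetric, so in equilibrium x_B = x_A: the reaction function gives (5/6)x_A = 18, hence x_A = 21.6.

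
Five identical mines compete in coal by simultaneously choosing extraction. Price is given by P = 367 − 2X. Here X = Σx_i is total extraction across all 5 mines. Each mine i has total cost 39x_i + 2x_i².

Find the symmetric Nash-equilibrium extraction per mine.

20.5

A representative mine's profit is π_i = x_i(367 − 2X) − 39x_i − 2x_i², with X = x_i + Σ_{j≠i} x_j.
First-order condition: 328 − 8x_i − 2Σ_{j≠i} x_j = 0.
Imposing symmetry (x_j = x for all j) turns Σ_{j≠i} x_j into 4x, so 328 = 16x and x = 20.5.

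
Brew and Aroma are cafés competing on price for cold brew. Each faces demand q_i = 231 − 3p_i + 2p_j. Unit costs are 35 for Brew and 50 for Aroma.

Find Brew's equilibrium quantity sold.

155.4375

Brew's profit: π = (p_{Brew} − 35)(231 − 3p_{Brew} + 2p_{Aroma}).
∂π/∂p_{Brew} = 336 − 6p_{Brew} + 2p_{Aroma} = 0 ⇒ p_{Brew} = 56 + (1/3)p_{Aroma}.
Similarly p_{Aroma} = 63.5 + (1/3)p_{Brew}.
Substituting the second reaction function into the first: p_{Brew} = 56 + (1/3)(63.5 + (1/3)p_{Brew}), which gives (8/9)p_{Brew} = 463/6 ⇒ p_{Brew} = 86.8125.
Then p_{Aroma} = 63.5 + (1/3)·86.8125 = 92.4375.
q_{Brew} = 231 − 3·86.8125 + 2·92.4375 = 155.4375.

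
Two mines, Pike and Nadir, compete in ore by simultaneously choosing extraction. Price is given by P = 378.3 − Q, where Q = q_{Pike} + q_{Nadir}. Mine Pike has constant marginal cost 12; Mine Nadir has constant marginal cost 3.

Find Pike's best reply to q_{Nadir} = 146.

110.15

Mine Pike's profit: π = q_{Pike}(378.3 − (q_{Pike} + q_{Nadir})) − 12q_{Pike}.
∂π/∂q_{Pike} = 366.3 − 2q_{Pike} − q_{Nadir} = 0, so q_{Pike} = 183.15 − 0.5q_{Nadir}.
At q_{Nadir} = 146: q_{Pike} = 183.15 − 0.5·146 = 110.15.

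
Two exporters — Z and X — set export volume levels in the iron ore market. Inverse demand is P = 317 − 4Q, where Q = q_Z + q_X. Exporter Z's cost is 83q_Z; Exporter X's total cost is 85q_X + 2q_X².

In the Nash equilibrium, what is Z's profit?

2209

Exporter Z's profit: π = q_Z(317 − 4(q_Z + q_X)) − 83q_Z.
∂π/∂q_Z = 234 − 8q_Z − 4q_X = 0, so q_Z = 29.25 − 0.5q_X.
For X: ∂π/∂q_X = 232 − 12q_X − 4q_Z = 0 ⇒ q_X = 58/3 − (1/3)q_Z.
Substituting the second reaction function into the first: q_Z = 29.25 − 0.5(58/3 − (1/3)q_Z), which gives (5/6)q_Z = 235/12 ⇒ q_Z = 23.5.
Then q_X = 58/3 − (1/3)·23.5 = 11.5.
Price P = 317 − 4·35 = 177.
Z's profit: (177 − 83)·23.5 = 2209.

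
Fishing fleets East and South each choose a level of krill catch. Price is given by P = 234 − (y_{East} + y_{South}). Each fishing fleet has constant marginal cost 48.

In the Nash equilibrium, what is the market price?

110

Fishing fleet East's profit: π = y_{East}(234 − (y_{East} + y_{South})) − 48y_{East}.
∂π/∂y_{East} = 186 − 2y_{East} − y_{South} = 0, so y_{East} = 93 − 0.5y_{South}.
Setting y_{East} = y_{South} in the reaction function: y_{East} = 93 − 0.5y_{East}, so y_{East} = 93 / 1.5 = 62.
Equilibrium price: P = 234 − 124 = 110.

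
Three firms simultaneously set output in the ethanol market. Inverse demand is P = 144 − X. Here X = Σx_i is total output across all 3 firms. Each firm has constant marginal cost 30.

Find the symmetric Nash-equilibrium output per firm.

A representative firm's profit is π_i = x_i(144 − X) − 30x_i, with X = x_i + Σ_{j≠i} x_j.
First-order condition: 114 − 2x_i − Σ_{j≠i} x_j = 0.
Imposing symmetry (x_j = x for all j) turns Σ_{j≠i} x_j into 2x, so 114 = 4x and x = 28.5.

28.5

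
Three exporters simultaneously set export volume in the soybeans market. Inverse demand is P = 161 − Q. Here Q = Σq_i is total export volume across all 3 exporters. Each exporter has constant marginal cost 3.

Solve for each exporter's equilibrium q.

39.5

A representative exporter's profit is π_i = q_i(161 − Q) − 3q_i, with Q = q_i + Σ_{j≠i} q_j.
First-order condition: 158 − 2q_i − Σ_{j≠i} q_j = 0.
In a symmetric equilibrium every exporter chooses the same q, so Σ_{j≠i} q_j = 2q. The condition becomes 158 − 4q = 0, giving q = 158/4 = 39.5.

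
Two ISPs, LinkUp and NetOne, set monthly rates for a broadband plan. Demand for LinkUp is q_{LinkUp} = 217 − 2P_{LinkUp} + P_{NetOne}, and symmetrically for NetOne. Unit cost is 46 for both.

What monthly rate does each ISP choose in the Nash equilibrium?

103

LinkUp's profit: π = (P_{LinkUp} − 46)(217 − 2P_{LinkUp} + P_{NetOne}).
∂π/∂P_{LinkUp} = 309 − 4P_{LinkUp} + P_{NetOne} = 0 ⇒ P_{LinkUp} = 77.25 + 0.25P_{NetOne}.
By symmetry P_{NetOne} = P_{LinkUp}; substituting into the reaction function, 0.75P_{LinkUp} = 77.25 and P_{LinkUp} = 103.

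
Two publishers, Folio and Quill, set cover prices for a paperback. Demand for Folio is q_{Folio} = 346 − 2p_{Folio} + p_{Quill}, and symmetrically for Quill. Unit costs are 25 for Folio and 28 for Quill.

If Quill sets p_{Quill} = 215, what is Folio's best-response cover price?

152.75

Folio's profit: π = (p_{Folio} − 25)(346 − 2p_{Folio} + p_{Quill}).
∂π/∂p_{Folio} = 396 − 4p_{Folio} + p_{Quill} = 0 ⇒ p_{Folio} = 99 + 0.25p_{Quill}.
At p_{Quill} = 215: p_{Folio} = 99 + 0.25·215 = 152.75.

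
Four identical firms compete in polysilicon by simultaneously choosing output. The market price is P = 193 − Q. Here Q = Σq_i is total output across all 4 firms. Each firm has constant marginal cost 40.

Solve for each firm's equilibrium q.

30.6

A representative firm's profit is π_i = q_i(193 − Q) − 40q_i, with Q = q_i + Σ_{j≠i} q_j.
First-order condition: 153 − 2q_i − Σ_{j≠i} q_j = 0.
With identical firms, set every q_j = q: then 153 − 2q − 3q = 0, i.e. q = 153/5 = 30.6.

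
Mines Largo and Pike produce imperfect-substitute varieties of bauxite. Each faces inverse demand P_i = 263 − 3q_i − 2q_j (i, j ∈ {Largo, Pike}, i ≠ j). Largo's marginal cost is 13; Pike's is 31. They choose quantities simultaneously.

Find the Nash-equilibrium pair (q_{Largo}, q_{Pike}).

32.375, 27.875

Mine Largo's profit: π = q_{Largo}(263 − 3q_{Largo} − 2q_{Pike}) − 13q_{Largo}.
∂π/∂q_{Largo} = 250 − 6q_{Largo} − 2q_{Pike} = 0 ⇒ q_{Largo} = 125/3 − (1/3)q_{Pike}.
Similarly q_{Pike} = 116/3 − (1/3)q_{Largo}.
Substituting the second reaction function into the first: q_{Largo} = 125/3 − (1/3)(116/3 − (1/3)q_{Largo}), which gives (8/9)q_{Largo} = 259/9 ⇒ q_{Largo} = 32.375.
Then q_{Pike} = 116/3 − (1/3)·32.375 = 27.875.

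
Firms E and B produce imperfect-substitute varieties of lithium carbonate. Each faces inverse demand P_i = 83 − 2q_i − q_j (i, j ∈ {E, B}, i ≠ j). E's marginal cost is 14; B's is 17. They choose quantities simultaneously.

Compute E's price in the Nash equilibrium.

Firm E's profit: π = q_E(83 − 2q_E − q_B) − 14q_E.
∂π/∂q_E = 69 − 4q_E − q_B = 0 ⇒ q_E = 17.25 − 0.25q_B.
Similarly q_B = 16.5 − 0.25q_E.
Solving the two reaction functions simultaneously: (1 − (−0.25)(−0.25))q_E = 17.25 − 0.25·16.5, so 0.9375q_E = 13.125 and q_E = 14.
Then q_B = 16.5 − 0.25·14 = 13.
P_E = 83 − 2·14 − 13 = 42.

42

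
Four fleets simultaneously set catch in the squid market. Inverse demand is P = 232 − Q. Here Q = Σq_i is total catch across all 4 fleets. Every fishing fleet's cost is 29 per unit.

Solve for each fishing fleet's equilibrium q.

A representative fishing fleet's profit is π_i = q_i(232 − Q) − 29q_i, with Q = q_i + Σ_{j≠i} q_j.
First-order condition: 203 − 2q_i − Σ_{j≠i} q_j = 0.
With identical fishing fleets, set every q_j = q: then 203 − 2q − 3q = 0, i.e. q = 203/5 = 40.6.

40.6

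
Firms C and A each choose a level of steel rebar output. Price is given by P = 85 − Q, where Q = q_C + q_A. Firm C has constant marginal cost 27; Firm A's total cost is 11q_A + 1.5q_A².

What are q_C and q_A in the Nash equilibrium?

24, 10

Firm C's profit: π = q_C(85 − (q_C + q_A)) − 27q_C.
∂π/∂q_C = 58 − 2q_C − q_A = 0, so q_C = 29 − 0.5q_A.
For A: ∂π/∂q_A = 74 − 5q_A − q_C = 0 ⇒ q_A = 14.8 − 0.2q_C.
Plugging q_A into C's best response: q_C = 29 − 0.5(14.8 − 0.2q_C) ⇒ 0.9q_C = 21.6, so q_C = 24.
Then q_A = 14.8 − 0.2·24 = 10.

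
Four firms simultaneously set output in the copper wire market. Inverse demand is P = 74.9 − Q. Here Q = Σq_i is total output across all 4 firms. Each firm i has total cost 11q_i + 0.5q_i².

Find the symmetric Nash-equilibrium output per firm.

10.65

A representative firm's profit is π_i = q_i(74.9 − Q) − 11q_i − 0.5q_i², with Q = q_i + Σ_{j≠i} q_j.
First-order condition: 63.9 − 3q_i − Σ_{j≠i} q_j = 0.
With identical firms, set every q_j = q: then 63.9 − 3q − 3q = 0, i.e. q = 63.9/6 = 10.65.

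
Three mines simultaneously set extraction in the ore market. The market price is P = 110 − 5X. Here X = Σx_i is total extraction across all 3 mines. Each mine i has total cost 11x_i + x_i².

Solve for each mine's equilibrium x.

4.5

A representative mine's profit is π_i = x_i(110 − 5X) − 11x_i − x_i², with X = x_i + Σ_{j≠i} x_j.
First-order condition: 99 − 12x_i − 5Σ_{j≠i} x_j = 0.
With identical mines, set every x_j = x: then 99 − 12x − 10x = 0, i.e. x = 99/22 = 4.5.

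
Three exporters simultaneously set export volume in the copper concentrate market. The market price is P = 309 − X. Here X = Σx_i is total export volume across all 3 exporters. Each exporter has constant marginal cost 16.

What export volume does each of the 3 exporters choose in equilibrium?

A representative exporter's profit is π_i = x_i(309 − X) − 16x_i, with X = x_i + Σ_{j≠i} x_j.
First-order condition: 293 − 2x_i − Σ_{j≠i} x_j = 0.
In a symmetric equilibrium every exporter chooses the same x, so Σ_{j≠i} x_j = 2x. The condition becomes 293 − 4x = 0, giving x = 293/4 = 73.25.

73.25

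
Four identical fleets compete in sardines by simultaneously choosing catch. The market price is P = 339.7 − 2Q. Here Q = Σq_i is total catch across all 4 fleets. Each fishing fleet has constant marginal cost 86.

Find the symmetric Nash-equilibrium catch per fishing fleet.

A representative fishing fleet's profit is π_i = q_i(339.7 − 2Q) − 86q_i, with Q = q_i + Σ_{j≠i} q_j.
First-order condition: 253.7 − 4q_i − 2Σ_{j≠i} q_j = 0.
Imposing symmetry (q_j = q for all j) turns Σ_{j≠i} q_j into 3q, so 253.7 = 10q and q = 25.37.

25.37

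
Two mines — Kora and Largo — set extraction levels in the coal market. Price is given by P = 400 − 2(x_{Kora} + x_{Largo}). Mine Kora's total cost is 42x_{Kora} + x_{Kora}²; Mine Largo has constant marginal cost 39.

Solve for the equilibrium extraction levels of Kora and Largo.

35.5, 72.5

Mine Kora's profit: π = x_{Kora}(400 − 2(x_{Kora} + x_{Largo})) − 42x_{Kora} − x_{Kora}².
∂π/∂x_{Kora} = 358 − 6x_{Kora} − 2x_{Largo} = 0, so x_{Kora} = 179/3 − (1/3)x_{Largo}.
For Largo: ∂π/∂x_{Largo} = 361 − 4x_{Largo} − 2x_{Kora} = 0 ⇒ x_{Largo} = 90.25 − 0.5x_{Kora}.
Solving the two reaction functions simultaneously: (1 − (−1/3)(−0.5))x_{Kora} = 179/3 − (1/3)·90.25, so (5/6)x_{Kora} = 355/12 and x_{Kora} = 35.5.
Then x_{Largo} = 90.25 − 0.5·35.5 = 72.5.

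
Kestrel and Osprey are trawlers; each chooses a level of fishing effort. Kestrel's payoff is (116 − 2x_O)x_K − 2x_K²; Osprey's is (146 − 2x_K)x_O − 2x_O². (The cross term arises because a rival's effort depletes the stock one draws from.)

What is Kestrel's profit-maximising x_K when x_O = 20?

19

Expanding Kestrel's payoff: 116x_K − 2x_Ox_K − 2x_K².
∂π/∂x_K = 116 − 2x_O − 4x_K = 0, so x_K = 29 − 0.5x_O.
At x_O = 20: x_K = 29 − 0.5·20 = 19.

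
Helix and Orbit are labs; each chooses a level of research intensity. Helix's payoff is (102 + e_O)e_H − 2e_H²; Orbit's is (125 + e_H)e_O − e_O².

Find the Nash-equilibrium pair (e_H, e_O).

Expanding Helix's payoff: 102e_H + e_Oe_H − 2e_H².
∂π/∂e_H = 102 + e_O − 4e_H = 0, so e_H = 25.5 + 0.25e_O.
Likewise for Orbit: e_O = 62.5 + 0.5e_H.
Plugging e_O into Helix's best response: e_H = 25.5 + 0.25(62.5 + 0.5e_H) ⇒ 0.875e_H = 41.125, so e_H = 47.
Then e_O = 62.5 + 0.5·47 = 86.

47, 86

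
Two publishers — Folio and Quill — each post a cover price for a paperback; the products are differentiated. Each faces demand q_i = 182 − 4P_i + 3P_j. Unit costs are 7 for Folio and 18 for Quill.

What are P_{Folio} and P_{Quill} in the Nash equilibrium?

Folio's profit: π = (P_{Folio} − 7)(182 − 4P_{Folio} + 3P_{Quill}).
∂π/∂P_{Folio} = 210 − 8P_{Folio} + 3P_{Quill} = 0 ⇒ P_{Folio} = 26.25 + 0.375P_{Quill}.
Similarly P_{Quill} = 31.75 + 0.375P_{Folio}.
Plugging P_{Quill} into Folio's best response: P_{Folio} = 26.25 + 0.375(31.75 + 0.375P_{Folio}) ⇒ (55/64)P_{Folio} = 1221/32, so P_{Folio} = 44.4.
Then P_{Quill} = 31.75 + 0.375·44.4 = 48.4.

44.4, 48.4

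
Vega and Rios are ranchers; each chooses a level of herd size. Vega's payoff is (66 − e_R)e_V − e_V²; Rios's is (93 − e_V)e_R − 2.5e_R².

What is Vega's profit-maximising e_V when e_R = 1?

Expanding Vega's payoff: 66e_V − e_Re_V − e_V².
∂π/∂e_V = 66 − e_R − 2e_V = 0, so e_V = 33 − 0.5e_R.
At e_R = 1: e_V = 33 − 0.5·1 = 32.5.

32.5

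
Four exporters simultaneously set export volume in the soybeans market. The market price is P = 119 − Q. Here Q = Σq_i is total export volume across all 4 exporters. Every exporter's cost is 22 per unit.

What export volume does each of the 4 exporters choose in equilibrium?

19.4

A representative exporter's profit is π_i = q_i(119 − Q) − 22q_i, with Q = q_i + Σ_{j≠i} q_j.
First-order condition: 97 − 2q_i − Σ_{j≠i} q_j = 0.
Imposing symmetry (q_j = q for all j) turns Σ_{j≠i} q_j into 3q, so 97 = 5q and q = 19.4.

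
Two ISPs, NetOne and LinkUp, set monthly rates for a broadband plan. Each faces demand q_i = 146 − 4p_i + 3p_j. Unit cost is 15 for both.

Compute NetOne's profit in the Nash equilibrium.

2745.76

NetOne's profit: π = (p_{NetOne} − 15)(146 − 4p_{NetOne} + 3p_{LinkUp}).
∂π/∂p_{NetOne} = 206 − 8p_{NetOne} + 3p_{LinkUp} = 0 ⇒ p_{NetOne} = 25.75 + 0.375p_{LinkUp}.
By symmetry p_{LinkUp} = p_{NetOne}; substituting into the reaction function, 0.625p_{NetOne} = 25.75 and p_{NetOne} = 41.2.
q_{NetOne} = 146 − 4·41.2 + 3·41.2 = 104.8.
Profit = (41.2 − 15)·104.8 = 2745.76.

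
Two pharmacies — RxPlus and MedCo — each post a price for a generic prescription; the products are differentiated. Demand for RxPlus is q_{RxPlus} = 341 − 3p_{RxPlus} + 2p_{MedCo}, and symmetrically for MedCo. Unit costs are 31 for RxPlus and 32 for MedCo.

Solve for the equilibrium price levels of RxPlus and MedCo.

RxPlus's profit: π = (p_{RxPlus} − 31)(341 − 3p_{RxPlus} + 2p_{MedCo}).
∂π/∂p_{RxPlus} = 434 − 6p_{RxPlus} + 2p_{MedCo} = 0 ⇒ p_{RxPlus} = 217/3 + (1/3)p_{MedCo}.
Similarly p_{MedCo} = 437/6 + (1/3)p_{RxPlus}.
Plugging p_{MedCo} into RxPlus's best response: p_{RxPlus} = 217/3 + (1/3)(437/6 + (1/3)p_{RxPlus}) ⇒ (8/9)p_{RxPlus} = 1739/18, so p_{RxPlus} = 108.6875.
Then p_{MedCo} = 437/6 + (1/3)·108.6875 = 109.0625.

108.6875, 109.0625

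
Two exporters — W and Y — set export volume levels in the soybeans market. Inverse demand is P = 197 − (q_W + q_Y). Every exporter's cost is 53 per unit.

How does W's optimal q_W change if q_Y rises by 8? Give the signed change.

-4

Exporter W's profit: π = q_W(197 − (q_W + q_Y)) − 53q_W.
∂π/∂q_W = 144 − 2q_W − q_Y = 0, so q_W = 72 − 0.5q_Y.
The reaction-function slope is −0.5, so an 8-unit rise in q_Y moves q_W by −0.5 × 8 = −4. W's best response falls — the actions are strategic substitutes.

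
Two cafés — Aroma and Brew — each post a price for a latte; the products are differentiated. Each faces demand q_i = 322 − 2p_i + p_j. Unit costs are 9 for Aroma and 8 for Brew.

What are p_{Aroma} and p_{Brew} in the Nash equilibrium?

113.2, 112.8

Aroma's profit: π = (p_{Aroma} − 9)(322 − 2p_{Aroma} + p_{Brew}).
∂π/∂p_{Aroma} = 340 − 4p_{Aroma} + p_{Brew} = 0 ⇒ p_{Aroma} = 85 + 0.25p_{Brew}.
Similarly p_{Brew} = 84.5 + 0.25p_{Aroma}.
Plugging p_{Brew} into Aroma's best response: p_{Aroma} = 85 + 0.25(84.5 + 0.25p_{Aroma}) ⇒ 0.9375p_{Aroma} = 106.125, so p_{Aroma} = 113.2.
Then p_{Brew} = 84.5 + 0.25·113.2 = 112.8.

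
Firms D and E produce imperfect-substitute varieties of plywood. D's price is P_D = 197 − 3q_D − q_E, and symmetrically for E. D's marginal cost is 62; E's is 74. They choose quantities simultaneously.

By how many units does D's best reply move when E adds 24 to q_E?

Firm D's profit: π = q_D(197 − 3q_D − q_E) − 62q_D.
∂π/∂q_D = 135 − 6q_D − q_E = 0 ⇒ q_D = 22.5 − (1/6)q_E.
The reaction-function slope is −1/6, so a 24-unit rise in q_E moves q_D by −1/6 × 24 = −4. D's best response falls — the actions are strategic substitutes.

-4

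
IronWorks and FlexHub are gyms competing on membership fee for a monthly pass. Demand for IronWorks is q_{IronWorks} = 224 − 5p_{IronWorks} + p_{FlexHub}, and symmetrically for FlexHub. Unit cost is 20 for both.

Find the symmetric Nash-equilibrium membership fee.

IronWorks's profit: π = (p_{IronWorks} − 20)(224 − 5p_{IronWorks} + p_{FlexHub}).
∂π/∂p_{IronWorks} = 324 − 10p_{IronWorks} + p_{FlexHub} = 0 ⇒ p_{IronWorks} = 32.4 + 0.1p_{FlexHub}.
Setting p_{IronWorks} = p_{FlexHub} in the reaction function: p_{IronWorks} = 32.4 + 0.1p_{IronWorks}, so p_{IronWorks} = 32.4 / 0.9 = 36.

36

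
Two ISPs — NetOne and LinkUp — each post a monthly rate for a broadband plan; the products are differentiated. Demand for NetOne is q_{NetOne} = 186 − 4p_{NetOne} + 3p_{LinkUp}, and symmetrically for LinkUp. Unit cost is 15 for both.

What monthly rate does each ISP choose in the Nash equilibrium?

49.2

NetOne's profit: π = (p_{NetOne} − 15)(186 − 4p_{NetOne} + 3p_{LinkUp}).
∂π/∂p_{NetOne} = 246 − 8p_{NetOne} + 3p_{LinkUp} = 0 ⇒ p_{NetOne} = 30.75 + 0.375p_{LinkUp}.
Setting p_{NetOne} = p_{LinkUp} in the reaction function: p_{NetOne} = 30.75 + 0.375p_{NetOne}, so p_{NetOne} = 30.75 / 0.625 = 49.2.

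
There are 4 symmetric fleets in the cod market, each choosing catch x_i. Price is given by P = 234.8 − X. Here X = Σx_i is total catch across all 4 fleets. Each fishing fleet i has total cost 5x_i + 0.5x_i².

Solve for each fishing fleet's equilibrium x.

38.3

A representative fishing fleet's profit is π_i = x_i(234.8 − X) − 5x_i − 0.5x_i², with X = x_i + Σ_{j≠i} x_j.
First-order condition: 229.8 − 3x_i − Σ_{j≠i} x_j = 0.
In a symmetric equilibrium every fishing fleet chooses the same x, so Σ_{j≠i} x_j = 3x. The condition becomes 229.8 − 6x = 0, giving x = 229.8/6 = 38.3.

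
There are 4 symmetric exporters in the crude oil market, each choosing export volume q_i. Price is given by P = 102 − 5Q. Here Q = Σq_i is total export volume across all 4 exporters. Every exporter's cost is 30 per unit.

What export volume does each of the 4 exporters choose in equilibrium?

A representative exporter's profit is π_i = q_i(102 − 5Q) − 30q_i, with Q = q_i + Σ_{j≠i} q_j.
First-order condition: 72 − 10q_i − 5Σ_{j≠i} q_j = 0.
With identical exporters, set every q_j = q: then 72 − 10q − 15q = 0, i.e. q = 72/25 = 2.88.

2.88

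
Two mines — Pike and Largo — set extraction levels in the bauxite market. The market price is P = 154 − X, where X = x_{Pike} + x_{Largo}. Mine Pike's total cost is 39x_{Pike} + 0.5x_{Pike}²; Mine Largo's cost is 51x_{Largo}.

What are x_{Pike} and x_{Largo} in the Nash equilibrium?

25.4, 38.8

Mine Pike's profit: π = x_{Pike}(154 − (x_{Pike} + x_{Largo})) − 39x_{Pike} − 0.5x_{Pike}².
∂π/∂x_{Pike} = 115 − 3x_{Pike} − x_{Largo} = 0, so x_{Pike} = 115/3 − (1/3)x_{Largo}.
For Largo: ∂π/∂x_{Largo} = 103 − 2x_{Largo} − x_{Pike} = 0 ⇒ x_{Largo} = 51.5 − 0.5x_{Pike}.
Plugging x_{Largo} into Pike's best response: x_{Pike} = 115/3 − (1/3)(51.5 − 0.5x_{Pike}) ⇒ (5/6)x_{Pike} = 127/6, so x_{Pike} = 25.4.
Then x_{Largo} = 51.5 − 0.5·25.4 = 38.8.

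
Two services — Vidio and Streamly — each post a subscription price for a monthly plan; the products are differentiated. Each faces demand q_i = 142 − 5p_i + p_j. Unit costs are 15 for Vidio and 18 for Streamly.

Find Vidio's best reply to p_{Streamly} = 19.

Vidio's profit: π = (p_{Vidio} − 15)(142 − 5p_{Vidio} + p_{Streamly}).
∂π/∂p_{Vidio} = 217 − 10p_{Vidio} + p_{Streamly} = 0 ⇒ p_{Vidio} = 21.7 + 0.1p_{Streamly}.
At p_{Streamly} = 19: p_{Vidio} = 21.7 + 0.1·19 = 23.6.

23.6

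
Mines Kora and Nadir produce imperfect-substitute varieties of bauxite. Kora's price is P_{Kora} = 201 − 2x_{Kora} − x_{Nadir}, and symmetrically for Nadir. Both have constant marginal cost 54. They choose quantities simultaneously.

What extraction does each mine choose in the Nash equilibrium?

Mine Kora's profit: π = x_{Kora}(201 − 2x_{Kora} − x_{Nadir}) − 54x_{Kora}.
∂π/∂x_{Kora} = 147 − 4x_{Kora} − x_{Nadir} = 0 ⇒ x_{Kora} = 36.75 − 0.25x_{Nadir}.
The game is symmetric, so in equilibrium x_{Nadir} = x_{Kora}: the reaction function gives 1.25x_{Kora} = 36.75, hence x_{Kora} = 29.4.

29.4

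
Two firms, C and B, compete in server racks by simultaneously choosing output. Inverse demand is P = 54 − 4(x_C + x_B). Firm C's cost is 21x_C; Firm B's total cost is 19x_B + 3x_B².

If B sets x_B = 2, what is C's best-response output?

Firm C's profit: π = x_C(54 − 4(x_C + x_B)) − 21x_C.
∂π/∂x_C = 33 − 8x_C − 4x_B = 0, so x_C = 4.125 − 0.5x_B.
At x_B = 2: x_C = 4.125 − 0.5·2 = 3.125.

3.125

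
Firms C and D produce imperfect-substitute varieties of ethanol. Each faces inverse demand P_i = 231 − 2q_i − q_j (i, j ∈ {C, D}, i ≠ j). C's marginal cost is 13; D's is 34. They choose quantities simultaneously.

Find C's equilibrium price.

Firm C's profit: π = q_C(231 − 2q_C − q_D) − 13q_C.
∂π/∂q_C = 218 − 4q_C − q_D = 0 ⇒ q_C = 54.5 − 0.25q_D.
Similarly q_D = 49.25 − 0.25q_C.
Solving the two reaction functions simultaneously: (1 − (−0.25)(−0.25))q_C = 54.5 − 0.25·49.25, so 0.9375q_C = 42.1875 and q_C = 45.
Then q_D = 49.25 − 0.25·45 = 38.
P_C = 231 − 2·45 − 38 = 103.

103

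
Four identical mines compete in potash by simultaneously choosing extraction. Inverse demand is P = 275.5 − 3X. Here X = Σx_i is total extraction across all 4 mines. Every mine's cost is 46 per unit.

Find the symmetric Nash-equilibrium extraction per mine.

A representative mine's profit is π_i = x_i(275.5 − 3X) − 46x_i, with X = x_i + Σ_{j≠i} x_j.
First-order condition: 229.5 − 6x_i − 3Σ_{j≠i} x_j = 0.
With identical mines, set every x_j = x: then 229.5 − 6x − 9x = 0, i.e. x = 229.5/15 = 15.3.

15.3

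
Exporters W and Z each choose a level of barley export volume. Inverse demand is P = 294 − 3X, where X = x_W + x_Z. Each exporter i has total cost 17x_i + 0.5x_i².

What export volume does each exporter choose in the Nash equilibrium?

Exporter W's profit: π = x_W(294 − 3(x_W + x_Z)) − 17x_W − 0.5x_W².
∂π/∂x_W = 277 − 7x_W − 3x_Z = 0, so x_W = 277/7 − (3/7)x_Z.
By symmetry x_Z = x_W; substituting into the reaction function, (10/7)x_W = 277/7 and x_W = 27.7.

27.7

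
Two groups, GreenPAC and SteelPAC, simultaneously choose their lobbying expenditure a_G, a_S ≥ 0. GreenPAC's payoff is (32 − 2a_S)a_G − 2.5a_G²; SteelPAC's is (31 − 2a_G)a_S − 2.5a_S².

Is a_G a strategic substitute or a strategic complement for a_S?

Expanding GreenPAC's payoff: 32a_G − 2a_Sa_G − 2.5a_G².
∂π/∂a_G = 32 − 2a_S − 5a_G = 0, so a_G = 6.4 − 0.4a_S.
The best-response slope da_G/da_S = −0.4 < 0: the reaction function is downward-sloping, so the choices are strategic substitutes.

strategic substitutes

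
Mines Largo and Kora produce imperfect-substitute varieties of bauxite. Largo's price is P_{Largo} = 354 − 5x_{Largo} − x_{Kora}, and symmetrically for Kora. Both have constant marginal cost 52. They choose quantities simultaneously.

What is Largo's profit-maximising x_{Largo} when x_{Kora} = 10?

Mine Largo's profit: π = x_{Largo}(354 − 5x_{Largo} − x_{Kora}) − 52x_{Largo}.
∂π/∂x_{Largo} = 302 − 10x_{Largo} − x_{Kora} = 0 ⇒ x_{Largo} = 30.2 − 0.1x_{Kora}.
At x_{Kora} = 10: x_{Largo} = 30.2 − 0.1·10 = 29.2.

29.2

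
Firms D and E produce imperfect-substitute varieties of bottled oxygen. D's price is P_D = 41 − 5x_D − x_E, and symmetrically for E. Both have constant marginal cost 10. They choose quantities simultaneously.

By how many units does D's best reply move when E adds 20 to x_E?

Firm D's profit: π = x_D(41 − 5x_D − x_E) − 10x_D.
∂π/∂x_D = 31 − 10x_D − x_E = 0 ⇒ x_D = 3.1 − 0.1x_E.
The reaction-function slope is −0.1, so a 20-unit rise in x_E moves x_D by −0.1 × 20 = −2. D's best response falls — the actions are strategic substitutes.

-2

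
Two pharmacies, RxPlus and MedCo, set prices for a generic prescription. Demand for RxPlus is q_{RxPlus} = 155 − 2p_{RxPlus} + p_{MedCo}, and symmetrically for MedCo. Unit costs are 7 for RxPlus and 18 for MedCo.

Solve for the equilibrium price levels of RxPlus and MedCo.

57.8, 62.2

RxPlus's profit: π = (p_{RxPlus} − 7)(155 − 2p_{RxPlus} + p_{MedCo}).
∂π/∂p_{RxPlus} = 169 − 4p_{RxPlus} + p_{MedCo} = 0 ⇒ p_{RxPlus} = 42.25 + 0.25p_{MedCo}.
Similarly p_{MedCo} = 47.75 + 0.25p_{RxPlus}.
Substituting the second reaction function into the first: p_{RxPlus} = 42.25 + 0.25(47.75 + 0.25p_{RxPlus}), which gives 0.9375p_{RxPlus} = 54.1875 ⇒ p_{RxPlus} = 57.8.
Then p_{MedCo} = 47.75 + 0.25·57.8 = 62.2.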